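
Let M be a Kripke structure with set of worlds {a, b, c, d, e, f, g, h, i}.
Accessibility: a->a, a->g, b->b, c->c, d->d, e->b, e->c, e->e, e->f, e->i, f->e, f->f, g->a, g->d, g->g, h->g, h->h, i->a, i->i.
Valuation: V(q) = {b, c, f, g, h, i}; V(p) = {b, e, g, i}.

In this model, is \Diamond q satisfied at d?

No

Recall that \Diamond ψ holds at a world iff ψ holds at some accessible world.
At d: \Diamond q requires q at some successor in {d}.
  At d: q is false.
So \Diamond q is false at d.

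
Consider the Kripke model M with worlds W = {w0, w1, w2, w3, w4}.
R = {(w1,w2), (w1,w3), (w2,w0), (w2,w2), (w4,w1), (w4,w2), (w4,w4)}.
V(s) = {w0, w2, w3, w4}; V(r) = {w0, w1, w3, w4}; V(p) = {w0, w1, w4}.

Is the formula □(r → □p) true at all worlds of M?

No

Let φ = □(r → □p). Evaluate φ at each world:
  w0 (successors ∅): φ is true.
  w1 (successors {w2, w3}): φ is true.
  w2 (successors {w0, w2}): φ is true.
  w3 (successors ∅): φ is true.
  w4 (successors {w1, w2, w4}): φ is false.
Detail at w4 (counterexample):
  At w4: □(r → □p) requires r → □p at every successor {w1, w2, w4}.
    r → □p fails at w1, so □(r → □p) is false at w4.
      At w1: r is true, □p is false, so r → □p is false.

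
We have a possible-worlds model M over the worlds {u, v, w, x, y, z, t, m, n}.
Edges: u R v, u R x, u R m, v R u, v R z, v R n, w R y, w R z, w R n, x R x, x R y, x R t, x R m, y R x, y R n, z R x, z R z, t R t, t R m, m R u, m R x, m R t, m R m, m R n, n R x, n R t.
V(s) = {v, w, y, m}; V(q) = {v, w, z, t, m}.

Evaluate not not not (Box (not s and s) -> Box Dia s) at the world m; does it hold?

At m: not not (Box (not s and s) -> Box Dia s) is true, so not not not (Box (not s and s) -> Box Dia s) is false.
  At m: not (Box (not s and s) -> Box Dia s) is false, so not not (Box (not s and s) -> Box Dia s) is true.
    At m: Box (not s and s) -> Box Dia s is true, so not (Box (not s and s) -> Box Dia s) is false.
      At m: Box (not s and s) is false, Box Dia s is false, so Box (not s and s) -> Box Dia s is true.

No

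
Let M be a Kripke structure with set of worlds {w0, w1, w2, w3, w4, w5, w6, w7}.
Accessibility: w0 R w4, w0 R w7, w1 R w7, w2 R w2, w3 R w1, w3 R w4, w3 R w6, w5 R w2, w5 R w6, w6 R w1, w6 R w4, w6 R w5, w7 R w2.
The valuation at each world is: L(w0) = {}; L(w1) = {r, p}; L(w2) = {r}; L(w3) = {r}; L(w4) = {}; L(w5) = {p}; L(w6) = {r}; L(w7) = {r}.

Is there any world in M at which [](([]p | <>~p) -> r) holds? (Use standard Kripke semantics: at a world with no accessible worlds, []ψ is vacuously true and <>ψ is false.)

Let φ = [](([]p | <>~p) -> r). Evaluate φ at each world:
  w0 (successors {w4, w7}): φ is false.
  w1 (successors {w7}): φ is true.
  w2 (successors {w2}): φ is true.
  w3 (successors {w1, w4, w6}): φ is false.
  w4 (successors ∅): φ is true.
  w5 (successors {w2, w6}): φ is true.
  w6 (successors {w1, w4, w5}): φ is false.
  w7 (successors {w2}): φ is true.
Detail at w1 (witness):
  At w1: [](([]p | <>~p) -> r) requires ([]p | <>~p) -> r at every successor {w7}.
      At w7: []p | <>~p is true, r is true, so ([]p | <>~p) -> r is true.
  So [](([]p | <>~p) -> r) is true at w1.

Yes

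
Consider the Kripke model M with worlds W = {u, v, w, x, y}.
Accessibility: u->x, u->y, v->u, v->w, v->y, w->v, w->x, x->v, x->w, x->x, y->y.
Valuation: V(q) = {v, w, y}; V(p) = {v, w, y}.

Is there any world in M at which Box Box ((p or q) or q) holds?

Let φ = Box Box ((p or q) or q). Evaluate φ at each world:
  u (successors {x, y}): φ is false.
  v (successors {u, w, y}): φ is false.
  w (successors {v, x}): φ is false.
  x (successors {v, w, x}): φ is false.
  y (successors {y}): φ is true.
Detail at y (witness):
  At y: Box Box ((p or q) or q) requires Box ((p or q) or q) at every successor {y}.
      At y: Box ((p or q) or q) requires (p or q) or q at every successor {y}.
        At y: (p or q) or q is true.
      So Box ((p or q) or q) is true at y.
  So Box Box ((p or q) or q) is true at y.

Yes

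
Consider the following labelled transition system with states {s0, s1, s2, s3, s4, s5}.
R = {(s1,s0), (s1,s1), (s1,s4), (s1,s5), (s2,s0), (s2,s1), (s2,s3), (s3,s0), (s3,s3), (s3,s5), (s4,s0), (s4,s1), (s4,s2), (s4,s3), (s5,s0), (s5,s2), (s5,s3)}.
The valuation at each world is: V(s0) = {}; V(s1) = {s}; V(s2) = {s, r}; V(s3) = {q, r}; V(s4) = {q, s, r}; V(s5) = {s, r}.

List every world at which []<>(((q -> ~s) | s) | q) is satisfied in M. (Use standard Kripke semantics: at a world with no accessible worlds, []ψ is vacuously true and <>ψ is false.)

s0

Recall that []ψ holds at a world iff ψ holds at every accessible world, and <>ψ holds iff ψ holds at some accessible world.
Let φ = []<>(((q -> ~s) | s) | q). Evaluate φ at each world:
  s0 (successors ∅): φ is true.
  s1 (successors {s0, s1, s4, s5}): φ is false.
  s2 (successors {s0, s1, s3}): φ is false.
  s3 (successors {s0, s3, s5}): φ is false.
  s4 (successors {s0, s1, s2, s3}): φ is false.
  s5 (successors {s0, s2, s3}): φ is false.
For instance, at s1:
  At s1: []<>(((q -> ~s) | s) | q) requires <>(((q -> ~s) | s) | q) at every successor {s0, s1, s4, s5}.
    <>(((q -> ~s) | s) | q) fails at s0, so []<>(((q -> ~s) | s) | q) is false at s1.
      At s0: no accessible worlds, so <>(((q -> ~s) | s) | q) is false.
Satisfying worlds: {s0}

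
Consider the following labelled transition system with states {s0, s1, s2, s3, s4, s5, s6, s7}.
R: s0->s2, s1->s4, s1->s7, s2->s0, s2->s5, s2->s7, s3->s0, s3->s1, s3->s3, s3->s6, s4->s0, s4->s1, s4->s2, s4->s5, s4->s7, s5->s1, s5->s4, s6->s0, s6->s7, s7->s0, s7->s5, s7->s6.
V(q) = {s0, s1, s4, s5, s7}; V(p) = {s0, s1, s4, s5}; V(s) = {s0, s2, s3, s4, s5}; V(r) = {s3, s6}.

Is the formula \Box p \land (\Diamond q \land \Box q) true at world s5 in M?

At s5: \Box p is true, \Diamond q \land \Box q is true, so \Box p \land (\Diamond q \land \Box q) is true.
  At s5: \Box p requires p at every successor {s1, s4}.
    At s1: p is true.
    At s4: p is true.
  So \Box p is true at s5.
  At s5: \Diamond q is true, \Box q is true, so \Diamond q \land \Box q is true.
    At s5: \Diamond q requires q at some successor in {s1, s4}.
      q holds at s1, so \Diamond q is true at s5.
    At s5: \Box q requires q at every successor {s1, s4}.
      At s1: q is true.
      At s4: q is true.
    So \Box q is true at s5.

Yes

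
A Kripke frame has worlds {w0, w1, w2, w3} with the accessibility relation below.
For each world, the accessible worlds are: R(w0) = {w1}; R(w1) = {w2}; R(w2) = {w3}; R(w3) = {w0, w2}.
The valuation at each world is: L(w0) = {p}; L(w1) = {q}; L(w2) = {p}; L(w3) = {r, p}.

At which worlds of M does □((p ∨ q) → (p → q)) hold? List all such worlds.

w0

Recall that □ψ holds at a world iff ψ holds at every accessible world, and ◇ψ holds iff ψ holds at some accessible world.
Let φ = □((p ∨ q) → (p → q)). Evaluate φ at each world:
  w0 (successors {w1}): φ is true.
  w1 (successors {w2}): φ is false.
  w2 (successors {w3}): φ is false.
  w3 (successors {w0, w2}): φ is false.
For instance, at w3:
  At w3: □((p ∨ q) → (p → q)) requires (p ∨ q) → (p → q) at every successor {w0, w2}.
    (p ∨ q) → (p → q) fails at w0, so □((p ∨ q) → (p → q)) is false at w3.
Satisfying worlds: {w0}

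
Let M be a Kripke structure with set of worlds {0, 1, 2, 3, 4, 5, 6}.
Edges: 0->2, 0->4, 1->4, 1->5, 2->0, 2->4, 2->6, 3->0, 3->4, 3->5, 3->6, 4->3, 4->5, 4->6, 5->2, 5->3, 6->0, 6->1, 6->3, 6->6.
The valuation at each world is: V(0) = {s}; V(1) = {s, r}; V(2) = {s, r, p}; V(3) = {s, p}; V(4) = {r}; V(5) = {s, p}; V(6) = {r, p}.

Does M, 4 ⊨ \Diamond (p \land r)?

At 4: \Diamond (p \land r) requires p \land r at some successor in {3, 5, 6}.
  p \land r holds at 6, so \Diamond (p \land r) is true at 4.

Yes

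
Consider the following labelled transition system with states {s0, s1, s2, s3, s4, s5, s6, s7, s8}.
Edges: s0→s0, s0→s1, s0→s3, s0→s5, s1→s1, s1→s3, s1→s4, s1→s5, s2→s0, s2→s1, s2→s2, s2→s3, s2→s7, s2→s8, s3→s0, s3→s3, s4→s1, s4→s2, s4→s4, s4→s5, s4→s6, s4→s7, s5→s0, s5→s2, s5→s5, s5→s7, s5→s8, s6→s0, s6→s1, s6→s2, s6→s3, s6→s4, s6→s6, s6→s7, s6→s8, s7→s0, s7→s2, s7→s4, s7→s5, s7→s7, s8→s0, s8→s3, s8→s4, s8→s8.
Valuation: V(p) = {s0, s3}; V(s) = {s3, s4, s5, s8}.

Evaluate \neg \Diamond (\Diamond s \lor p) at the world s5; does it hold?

At s5: \Diamond (\Diamond s \lor p) is true, so \neg \Diamond (\Diamond s \lor p) is false.
  At s5: \Diamond (\Diamond s \lor p) requires \Diamond s \lor p at some successor in {s0, s2, s5, s7, s8}.
    \Diamond s \lor p holds at s0, so \Diamond (\Diamond s \lor p) is true at s5.
      At s0: \Diamond s is true, p is true, so \Diamond s \lor p is true.

No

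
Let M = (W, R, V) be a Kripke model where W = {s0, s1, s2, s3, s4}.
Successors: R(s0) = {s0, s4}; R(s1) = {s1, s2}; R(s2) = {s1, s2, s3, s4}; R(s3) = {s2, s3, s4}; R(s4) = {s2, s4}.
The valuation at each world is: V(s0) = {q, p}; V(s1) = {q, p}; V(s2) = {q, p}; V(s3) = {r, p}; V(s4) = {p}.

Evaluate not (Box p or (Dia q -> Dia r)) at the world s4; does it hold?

No

Recall that Box ψ holds at a world iff ψ holds at every accessible world, and Dia ψ holds iff ψ holds at some accessible world.
At s4: Box p or (Dia q -> Dia r) is true, so not (Box p or (Dia q -> Dia r)) is false.
  At s4: Box p is true, Dia q -> Dia r is false, so Box p or (Dia q -> Dia r) is true.
    At s4: Box p requires p at every successor {s2, s4}.
      At s2: p is true.
      At s4: p is true.
    So Box p is true at s4.
    At s4: Dia q is true, Dia r is false, so Dia q -> Dia r is false.
      At s4: Dia q requires q at some successor in {s2, s4}.
        q holds at s2, so Dia q is true at s4.
      At s4: Dia r requires r at some successor in {s2, s4}.
        At s2: r is false.
        At s4: r is false.
      So Dia r is false at s4.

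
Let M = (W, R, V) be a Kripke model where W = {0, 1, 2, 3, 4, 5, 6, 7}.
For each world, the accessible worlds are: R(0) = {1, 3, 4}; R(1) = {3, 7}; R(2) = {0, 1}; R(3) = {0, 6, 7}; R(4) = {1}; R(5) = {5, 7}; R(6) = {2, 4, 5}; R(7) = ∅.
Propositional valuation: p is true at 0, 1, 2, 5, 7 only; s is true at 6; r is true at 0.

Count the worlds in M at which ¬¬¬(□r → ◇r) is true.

1

Recall that □ψ holds at a world iff ψ holds at every accessible world, and ◇ψ holds iff ψ holds at some accessible world.
Let φ = ¬¬¬(□r → ◇r). Evaluate φ at each world:
  0 (successors {1, 3, 4}): φ is false.
  1 (successors {3, 7}): φ is false.
  2 (successors {0, 1}): φ is false.
  3 (successors {0, 6, 7}): φ is false.
  4 (successors {1}): φ is false.
  5 (successors {5, 7}): φ is false.
  6 (successors {2, 4, 5}): φ is false.
  7 (successors ∅): φ is true.
For instance, at 6:
  At 6: ¬¬(□r → ◇r) is true, so ¬¬¬(□r → ◇r) is false.
    At 6: ¬(□r → ◇r) is false, so ¬¬(□r → ◇r) is true.
      At 6: □r → ◇r is true, so ¬(□r → ◇r) is false.
Satisfying worlds: {7}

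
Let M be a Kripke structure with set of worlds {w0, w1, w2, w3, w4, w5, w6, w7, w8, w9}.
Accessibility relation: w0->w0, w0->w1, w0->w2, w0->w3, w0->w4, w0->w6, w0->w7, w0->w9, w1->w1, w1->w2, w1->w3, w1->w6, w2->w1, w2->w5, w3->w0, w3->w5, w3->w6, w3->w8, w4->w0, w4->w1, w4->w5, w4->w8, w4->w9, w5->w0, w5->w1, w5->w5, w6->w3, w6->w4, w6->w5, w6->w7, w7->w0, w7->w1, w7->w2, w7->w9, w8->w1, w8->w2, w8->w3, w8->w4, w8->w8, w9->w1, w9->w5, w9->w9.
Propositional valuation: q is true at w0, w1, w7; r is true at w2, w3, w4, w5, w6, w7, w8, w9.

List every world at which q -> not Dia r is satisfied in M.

w2, w3, w4, w5, w6, w8, w9

Let φ = q -> not Dia r. Evaluate φ at each world:
  w0 (successors {w0, w1, w2, w3, w4, w6, w7, w9}): φ is false.
  w1 (successors {w1, w2, w3, w6}): φ is false.
  w2 (successors {w1, w5}): φ is true.
  w3 (successors {w0, w5, w6, w8}): φ is true.
  w4 (successors {w0, w1, w5, w8, w9}): φ is true.
  w5 (successors {w0, w1, w5}): φ is true.
  w6 (successors {w3, w4, w5, w7}): φ is true.
  w7 (successors {w0, w1, w2, w9}): φ is false.
  w8 (successors {w1, w2, w3, w4, w8}): φ is true.
  w9 (successors {w1, w5, w9}): φ is true.
For instance, at w9:
  At w9: q is false, not Dia r is false, so q -> not Dia r is true.
    At w9: Dia r is true, so not Dia r is false.
      At w9: Dia r requires r at some successor in {w1, w5, w9}.
        r holds at w5, so Dia r is true at w9.
Satisfying worlds: {w2, w3, w4, w5, w6, w8, w9}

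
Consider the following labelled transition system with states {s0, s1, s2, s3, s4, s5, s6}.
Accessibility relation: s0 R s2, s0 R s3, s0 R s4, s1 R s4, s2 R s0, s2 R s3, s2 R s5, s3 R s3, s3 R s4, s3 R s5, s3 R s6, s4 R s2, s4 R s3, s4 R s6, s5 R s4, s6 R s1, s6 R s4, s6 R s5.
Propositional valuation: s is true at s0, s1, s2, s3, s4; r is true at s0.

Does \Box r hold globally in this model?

Let φ = \Box r. Evaluate φ at each world:
  s0 (successors {s2, s3, s4}): φ is false.
  s1 (successors {s4}): φ is false.
  s2 (successors {s0, s3, s5}): φ is false.
  s3 (successors {s3, s4, s5, s6}): φ is false.
  s4 (successors {s2, s3, s6}): φ is false.
  s5 (successors {s4}): φ is false.
  s6 (successors {s1, s4, s5}): φ is false.
Detail at s0 (counterexample):
  At s0: \Box r requires r at every successor {s2, s3, s4}.
    r fails at s2, so \Box r is false at s0.

No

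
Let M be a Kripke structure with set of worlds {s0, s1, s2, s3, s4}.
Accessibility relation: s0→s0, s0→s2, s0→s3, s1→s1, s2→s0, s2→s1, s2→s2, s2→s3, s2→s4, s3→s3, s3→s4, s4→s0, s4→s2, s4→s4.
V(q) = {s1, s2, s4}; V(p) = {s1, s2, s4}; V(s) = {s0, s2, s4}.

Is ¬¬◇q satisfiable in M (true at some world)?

Yes

Let φ = ¬¬◇q. Evaluate φ at each world:
  s0 (successors {s0, s2, s3}): φ is true.
  s1 (successors {s1}): φ is true.
  s2 (successors {s0, s1, s2, s3, s4}): φ is true.
  s3 (successors {s3, s4}): φ is true.
  s4 (successors {s0, s2, s4}): φ is true.
Detail at s0 (witness):
  At s0: ¬◇q is false, so ¬¬◇q is true.
    At s0: ◇q is true, so ¬◇q is false.
      At s0: ◇q requires q at some successor in {s0, s2, s3}.
        q holds at s2, so ◇q is true at s0.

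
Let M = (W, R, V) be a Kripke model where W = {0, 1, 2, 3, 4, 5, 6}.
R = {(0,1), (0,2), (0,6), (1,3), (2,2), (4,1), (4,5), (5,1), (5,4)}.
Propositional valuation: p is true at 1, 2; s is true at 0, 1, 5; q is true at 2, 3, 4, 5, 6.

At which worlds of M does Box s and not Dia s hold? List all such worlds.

Let φ = Box s and not Dia s. Evaluate φ at each world:
  0 (successors {1, 2, 6}): φ is false.
  1 (successors {3}): φ is false.
  2 (successors {2}): φ is false.
  3 (successors ∅): φ is true.
  4 (successors {1, 5}): φ is false.
  5 (successors {1, 4}): φ is false.
  6 (successors ∅): φ is true.
For instance, at 0:
  At 0: Box s is false, not Dia s is false, so Box s and not Dia s is false.
    At 0: Box s requires s at every successor {1, 2, 6}.
      s fails at 2, so Box s is false at 0.
    At 0: Dia s is true, so not Dia s is false.
      At 0: Dia s requires s at some successor in {1, 2, 6}.
        s holds at 1, so Dia s is true at 0.
Satisfying worlds: {3, 6}

3, 6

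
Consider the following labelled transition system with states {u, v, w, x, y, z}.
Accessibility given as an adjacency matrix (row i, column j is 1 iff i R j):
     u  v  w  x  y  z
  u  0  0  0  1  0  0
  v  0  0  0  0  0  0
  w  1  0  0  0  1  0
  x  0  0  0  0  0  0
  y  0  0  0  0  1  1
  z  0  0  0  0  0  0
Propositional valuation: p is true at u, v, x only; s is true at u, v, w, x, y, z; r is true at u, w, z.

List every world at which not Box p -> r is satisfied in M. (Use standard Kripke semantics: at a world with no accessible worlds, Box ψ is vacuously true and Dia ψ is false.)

u, v, w, x, z

Let φ = not Box p -> r. Evaluate φ at each world:
  u (successors {x}): φ is true.
  v (successors ∅): φ is true.
  w (successors {u, y}): φ is true.
  x (successors ∅): φ is true.
  y (successors {y, z}): φ is false.
  z (successors ∅): φ is true.
For instance, at y:
  At y: not Box p is true, r is false, so not Box p -> r is false.
    At y: Box p is false, so not Box p is true.
      At y: Box p requires p at every successor {y, z}.
        p fails at y, so Box p is false at y.
Satisfying worlds: {u, v, w, x, z}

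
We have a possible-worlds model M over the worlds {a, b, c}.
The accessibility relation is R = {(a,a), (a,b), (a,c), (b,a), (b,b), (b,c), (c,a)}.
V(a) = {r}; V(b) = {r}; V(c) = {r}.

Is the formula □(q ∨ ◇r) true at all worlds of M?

Yes

Let φ = □(q ∨ ◇r). Evaluate φ at each world:
  a (successors {a, b, c}): φ is true.
  b (successors {a, b, c}): φ is true.
  c (successors {a}): φ is true.
For instance, at b:
  At b: □(q ∨ ◇r) requires q ∨ ◇r at every successor {a, b, c}.
      At a: q is false, ◇r is true, so q ∨ ◇r is true.
      At b: q is false, ◇r is true, so q ∨ ◇r is true.
      At c: q is false, ◇r is true, so q ∨ ◇r is true.
  So □(q ∨ ◇r) is true at b.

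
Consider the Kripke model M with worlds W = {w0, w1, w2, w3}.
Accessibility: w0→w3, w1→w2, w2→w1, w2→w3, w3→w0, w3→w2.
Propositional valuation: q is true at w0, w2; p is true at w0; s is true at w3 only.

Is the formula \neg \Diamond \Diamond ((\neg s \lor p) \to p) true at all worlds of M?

No

Let φ = \neg \Diamond \Diamond ((\neg s \lor p) \to p). Evaluate φ at each world:
  w0 (successors {w3}): φ is false.
  w1 (successors {w2}): φ is false.
  w2 (successors {w1, w3}): φ is false.
  w3 (successors {w0, w2}): φ is false.
Detail at w0 (counterexample):
  At w0: \Diamond \Diamond ((\neg s \lor p) \to p) is true, so \neg \Diamond \Diamond ((\neg s \lor p) \to p) is false.
    At w0: \Diamond \Diamond ((\neg s \lor p) \to p) requires \Diamond ((\neg s \lor p) \to p) at some successor in {w3}.
      \Diamond ((\neg s \lor p) \to p) holds at w3, so \Diamond \Diamond ((\neg s \lor p) \to p) is true at w0.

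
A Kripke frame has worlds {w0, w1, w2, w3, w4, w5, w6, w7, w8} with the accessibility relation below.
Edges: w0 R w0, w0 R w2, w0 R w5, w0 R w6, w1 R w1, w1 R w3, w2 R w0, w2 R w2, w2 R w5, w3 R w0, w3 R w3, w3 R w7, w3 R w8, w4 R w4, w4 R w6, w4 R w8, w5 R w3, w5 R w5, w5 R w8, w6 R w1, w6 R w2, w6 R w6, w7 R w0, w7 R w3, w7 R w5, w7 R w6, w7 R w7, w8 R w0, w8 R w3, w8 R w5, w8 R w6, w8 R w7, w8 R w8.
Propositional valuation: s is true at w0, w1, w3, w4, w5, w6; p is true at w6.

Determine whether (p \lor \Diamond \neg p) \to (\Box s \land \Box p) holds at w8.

Recall that \Box ψ holds at a world iff ψ holds at every accessible world, and \Diamond ψ holds iff ψ holds at some accessible world.
At w8: p \lor \Diamond \neg p is true, \Box s \land \Box p is false, so (p \lor \Diamond \neg p) \to (\Box s \land \Box p) is false.
  At w8: p is false, \Diamond \neg p is true, so p \lor \Diamond \neg p is true.
    At w8: \Diamond \neg p requires \neg p at some successor in {w0, w3, w5, w6, w7, w8}.
      \neg p holds at w0, so \Diamond \neg p is true at w8.
  At w8: \Box s is false, \Box p is false, so \Box s \land \Box p is false.
    At w8: \Box s requires s at every successor {w0, w3, w5, w6, w7, w8}.
      s fails at w7, so \Box s is false at w8.
    At w8: \Box p requires p at every successor {w0, w3, w5, w6, w7, w8}.
      p fails at w0, so \Box p is false at w8.

No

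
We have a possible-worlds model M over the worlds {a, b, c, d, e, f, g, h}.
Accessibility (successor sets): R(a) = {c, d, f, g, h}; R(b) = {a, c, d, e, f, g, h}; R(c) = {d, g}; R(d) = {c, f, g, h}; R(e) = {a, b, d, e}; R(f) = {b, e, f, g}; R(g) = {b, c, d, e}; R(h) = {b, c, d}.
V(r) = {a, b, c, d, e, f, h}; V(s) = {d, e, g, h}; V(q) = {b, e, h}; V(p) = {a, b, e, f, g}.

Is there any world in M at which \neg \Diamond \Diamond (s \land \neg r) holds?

Let φ = \neg \Diamond \Diamond (s \land \neg r). Evaluate φ at each world:
  a (successors {c, d, f, g, h}): φ is false.
  b (successors {a, c, d, e, f, g, h}): φ is false.
  c (successors {d, g}): φ is false.
  d (successors {c, f, g, h}): φ is false.
  e (successors {a, b, d, e}): φ is false.
  f (successors {b, e, f, g}): φ is false.
  g (successors {b, c, d, e}): φ is false.
  h (successors {b, c, d}): φ is false.
For instance, at e:
  At e: \Diamond \Diamond (s \land \neg r) is true, so \neg \Diamond \Diamond (s \land \neg r) is false.
    At e: \Diamond \Diamond (s \land \neg r) requires \Diamond (s \land \neg r) at some successor in {a, b, d, e}.
      \Diamond (s \land \neg r) holds at a, so \Diamond \Diamond (s \land \neg r) is true at e.

No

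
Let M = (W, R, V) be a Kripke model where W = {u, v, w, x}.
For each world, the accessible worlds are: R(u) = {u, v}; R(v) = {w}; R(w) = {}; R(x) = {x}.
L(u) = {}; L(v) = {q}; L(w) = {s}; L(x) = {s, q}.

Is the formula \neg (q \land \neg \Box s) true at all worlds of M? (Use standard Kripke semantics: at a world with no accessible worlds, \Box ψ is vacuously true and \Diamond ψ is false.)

Yes

Let φ = \neg (q \land \neg \Box s). Evaluate φ at each world:
  u (successors {u, v}): φ is true.
  v (successors {w}): φ is true.
  w (successors ∅): φ is true.
  x (successors {x}): φ is true.
For instance, at v:
  At v: q \land \neg \Box s is false, so \neg (q \land \neg \Box s) is true.
    At v: q is true, \neg \Box s is false, so q \land \neg \Box s is false.
      At v: \Box s is true, so \neg \Box s is false.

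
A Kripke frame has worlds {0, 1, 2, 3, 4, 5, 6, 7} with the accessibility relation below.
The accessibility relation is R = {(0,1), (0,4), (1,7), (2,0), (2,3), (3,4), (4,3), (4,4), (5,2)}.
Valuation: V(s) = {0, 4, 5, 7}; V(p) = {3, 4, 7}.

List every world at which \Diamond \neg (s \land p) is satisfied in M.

0, 2, 4, 5

Recall that \Diamond ψ holds at a world iff ψ holds at some accessible world.
Let φ = \Diamond \neg (s \land p). Evaluate φ at each world:
  0 (successors {1, 4}): φ is true.
  1 (successors {7}): φ is false.
  2 (successors {0, 3}): φ is true.
  3 (successors {4}): φ is false.
  4 (successors {3, 4}): φ is true.
  5 (successors {2}): φ is true.
  6 (successors ∅): φ is false.
  7 (successors ∅): φ is false.
For instance, at 1:
  At 1: \Diamond \neg (s \land p) requires \neg (s \land p) at some successor in {7}.
    At 7: \neg (s \land p) is false.
  So \Diamond \neg (s \land p) is false at 1.
Satisfying worlds: {0, 2, 4, 5}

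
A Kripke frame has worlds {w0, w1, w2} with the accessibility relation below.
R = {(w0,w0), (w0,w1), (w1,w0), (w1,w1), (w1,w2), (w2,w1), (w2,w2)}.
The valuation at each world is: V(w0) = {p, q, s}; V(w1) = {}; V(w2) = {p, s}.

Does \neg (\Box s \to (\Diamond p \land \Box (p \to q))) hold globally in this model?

No

Let φ = \neg (\Box s \to (\Diamond p \land \Box (p \to q))). Evaluate φ at each world:
  w0 (successors {w0, w1}): φ is false.
  w1 (successors {w0, w1, w2}): φ is false.
  w2 (successors {w1, w2}): φ is false.
Detail at w0 (counterexample):
  At w0: \Box s \to (\Diamond p \land \Box (p \to q)) is true, so \neg (\Box s \to (\Diamond p \land \Box (p \to q))) is false.
    At w0: \Box s is false, \Diamond p \land \Box (p \to q) is true, so \Box s \to (\Diamond p \land \Box (p \to q)) is true.
      At w0: \Box s requires s at every successor {w0, w1}.
        s fails at w1, so \Box s is false at w0.
      At w0: \Diamond p is true, \Box (p \to q) is true, so \Diamond p \land \Box (p \to q) is true.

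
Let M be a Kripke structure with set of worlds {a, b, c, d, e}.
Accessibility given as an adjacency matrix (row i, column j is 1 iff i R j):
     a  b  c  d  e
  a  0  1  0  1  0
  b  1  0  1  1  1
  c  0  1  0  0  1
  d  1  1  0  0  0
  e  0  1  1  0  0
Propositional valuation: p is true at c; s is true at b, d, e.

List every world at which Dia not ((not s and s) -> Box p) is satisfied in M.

none

Recall that Box ψ holds at a world iff ψ holds at every accessible world, and Dia ψ holds iff ψ holds at some accessible world.
Let φ = Dia not ((not s and s) -> Box p). Evaluate φ at each world:
  a (successors {b, d}): φ is false.
  b (successors {a, c, d, e}): φ is false.
  c (successors {b, e}): φ is false.
  d (successors {a, b}): φ is false.
  e (successors {b, c}): φ is false.
For instance, at c:
  At c: Dia not ((not s and s) -> Box p) requires not ((not s and s) -> Box p) at some successor in {b, e}.
    At b: not ((not s and s) -> Box p) is false.
    At e: not ((not s and s) -> Box p) is false.
  So Dia not ((not s and s) -> Box p) is false at c.
Satisfying worlds: none.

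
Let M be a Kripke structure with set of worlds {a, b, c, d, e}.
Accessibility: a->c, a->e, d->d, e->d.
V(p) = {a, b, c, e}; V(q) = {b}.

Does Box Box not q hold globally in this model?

Recall that Box ψ holds at a world iff ψ holds at every accessible world, and Dia ψ holds iff ψ holds at some accessible world.
Let φ = Box Box not q. Evaluate φ at each world:
  a (successors {c, e}): φ is true.
  b (successors ∅): φ is true.
  c (successors ∅): φ is true.
  d (successors {d}): φ is true.
  e (successors {d}): φ is true.
For instance, at a:
  At a: Box Box not q requires Box not q at every successor {c, e}.
      At c: no accessible worlds, so Box not q holds vacuously.
      At e: Box not q requires not q at every successor {d}.
        At d: not q is true.
      So Box not q is true at e.
  So Box Box not q is true at a.

Yes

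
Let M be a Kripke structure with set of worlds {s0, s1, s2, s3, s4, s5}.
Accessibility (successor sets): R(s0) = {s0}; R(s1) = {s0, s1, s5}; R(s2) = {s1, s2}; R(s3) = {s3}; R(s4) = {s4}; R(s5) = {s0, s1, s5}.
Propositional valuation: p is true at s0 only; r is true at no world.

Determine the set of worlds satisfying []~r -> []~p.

Let φ = []~r -> []~p. Evaluate φ at each world:
  s0 (successors {s0}): φ is false.
  s1 (successors {s0, s1, s5}): φ is false.
  s2 (successors {s1, s2}): φ is true.
  s3 (successors {s3}): φ is true.
  s4 (successors {s4}): φ is true.
  s5 (successors {s0, s1, s5}): φ is false.
For instance, at s4:
  At s4: []~r is true, []~p is true, so []~r -> []~p is true.
    At s4: []~r requires ~r at every successor {s4}.
      At s4: ~r is true.
    So []~r is true at s4.
    At s4: []~p requires ~p at every successor {s4}.
      At s4: ~p is true.
    So []~p is true at s4.
Satisfying worlds: {s2, s3, s4}

s2, s3, s4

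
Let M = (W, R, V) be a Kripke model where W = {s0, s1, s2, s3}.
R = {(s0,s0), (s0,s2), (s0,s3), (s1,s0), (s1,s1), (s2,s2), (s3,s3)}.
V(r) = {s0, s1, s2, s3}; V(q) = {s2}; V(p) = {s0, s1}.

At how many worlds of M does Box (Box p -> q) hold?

Let φ = Box (Box p -> q). Evaluate φ at each world:
  s0 (successors {s0, s2, s3}): φ is true.
  s1 (successors {s0, s1}): φ is false.
  s2 (successors {s2}): φ is true.
  s3 (successors {s3}): φ is true.
For instance, at s2:
  At s2: Box (Box p -> q) requires Box p -> q at every successor {s2}.
      At s2: Box p is false, q is true, so Box p -> q is true.
  So Box (Box p -> q) is true at s2.
Satisfying worlds: {s0, s2, s3}

3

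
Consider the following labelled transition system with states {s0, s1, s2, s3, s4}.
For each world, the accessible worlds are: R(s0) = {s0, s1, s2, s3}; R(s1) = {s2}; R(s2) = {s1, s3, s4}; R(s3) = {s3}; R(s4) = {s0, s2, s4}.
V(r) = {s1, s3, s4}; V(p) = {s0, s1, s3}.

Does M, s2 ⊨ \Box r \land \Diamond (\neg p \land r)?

At s2: \Box r is true, \Diamond (\neg p \land r) is true, so \Box r \land \Diamond (\neg p \land r) is true.
  At s2: \Box r requires r at every successor {s1, s3, s4}.
    At s1: r is true.
    At s3: r is true.
    At s4: r is true.
  So \Box r is true at s2.
  At s2: \Diamond (\neg p \land r) requires \neg p \land r at some successor in {s1, s3, s4}.
    \neg p \land r holds at s4, so \Diamond (\neg p \land r) is true at s2.

Yes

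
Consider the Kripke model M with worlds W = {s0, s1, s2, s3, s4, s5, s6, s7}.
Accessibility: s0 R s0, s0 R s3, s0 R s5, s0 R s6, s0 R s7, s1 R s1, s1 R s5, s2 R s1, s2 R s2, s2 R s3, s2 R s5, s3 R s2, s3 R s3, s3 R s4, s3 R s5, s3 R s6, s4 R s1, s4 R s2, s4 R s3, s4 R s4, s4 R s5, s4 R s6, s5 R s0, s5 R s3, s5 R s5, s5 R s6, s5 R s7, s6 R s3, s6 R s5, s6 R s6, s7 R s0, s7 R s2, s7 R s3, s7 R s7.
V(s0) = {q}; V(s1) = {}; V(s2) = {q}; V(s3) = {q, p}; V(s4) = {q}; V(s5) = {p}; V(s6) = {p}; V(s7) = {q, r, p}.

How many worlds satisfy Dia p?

Let φ = Dia p. Evaluate φ at each world:
  s0 (successors {s0, s3, s5, s6, s7}): φ is true.
  s1 (successors {s1, s5}): φ is true.
  s2 (successors {s1, s2, s3, s5}): φ is true.
  s3 (successors {s2, s3, s4, s5, s6}): φ is true.
  s4 (successors {s1, s2, s3, s4, s5, s6}): φ is true.
  s5 (successors {s0, s3, s5, s6, s7}): φ is true.
  s6 (successors {s3, s5, s6}): φ is true.
  s7 (successors {s0, s2, s3, s7}): φ is true.
For instance, at s6:
  At s6: Dia p requires p at some successor in {s3, s5, s6}.
    p holds at s3, so Dia p is true at s6.
Satisfying worlds: {s0, s1, s2, s3, s4, s5, s6, s7}

8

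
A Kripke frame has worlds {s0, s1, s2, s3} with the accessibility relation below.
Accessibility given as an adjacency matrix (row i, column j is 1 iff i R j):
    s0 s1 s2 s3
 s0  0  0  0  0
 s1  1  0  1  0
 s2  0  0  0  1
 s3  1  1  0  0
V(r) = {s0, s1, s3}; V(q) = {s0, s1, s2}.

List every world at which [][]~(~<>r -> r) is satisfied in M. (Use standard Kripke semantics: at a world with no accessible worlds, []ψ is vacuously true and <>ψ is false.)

s0

Let φ = [][]~(~<>r -> r). Evaluate φ at each world:
  s0 (successors ∅): φ is true.
  s1 (successors {s0, s2}): φ is false.
  s2 (successors {s3}): φ is false.
  s3 (successors {s0, s1}): φ is false.
For instance, at s3:
  At s3: [][]~(~<>r -> r) requires []~(~<>r -> r) at every successor {s0, s1}.
    []~(~<>r -> r) fails at s1, so [][]~(~<>r -> r) is false at s3.
      At s1: []~(~<>r -> r) requires ~(~<>r -> r) at every successor {s0, s2}.
        ~(~<>r -> r) fails at s0, so []~(~<>r -> r) is false at s1.
Satisfying worlds: {s0}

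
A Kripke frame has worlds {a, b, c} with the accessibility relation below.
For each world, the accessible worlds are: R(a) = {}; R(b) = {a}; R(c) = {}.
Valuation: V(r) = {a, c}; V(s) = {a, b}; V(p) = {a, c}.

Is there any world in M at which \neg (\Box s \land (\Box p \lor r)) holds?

No

Let φ = \neg (\Box s \land (\Box p \lor r)). Evaluate φ at each world:
  a (successors ∅): φ is false.
  b (successors {a}): φ is false.
  c (successors ∅): φ is false.
For instance, at b:
  At b: \Box s \land (\Box p \lor r) is true, so \neg (\Box s \land (\Box p \lor r)) is false.
    At b: \Box s is true, \Box p \lor r is true, so \Box s \land (\Box p \lor r) is true.
      At b: \Box s requires s at every successor {a}.
        At a: s is true.
      So \Box s is true at b.
      At b: \Box p is true, r is false, so \Box p \lor r is true.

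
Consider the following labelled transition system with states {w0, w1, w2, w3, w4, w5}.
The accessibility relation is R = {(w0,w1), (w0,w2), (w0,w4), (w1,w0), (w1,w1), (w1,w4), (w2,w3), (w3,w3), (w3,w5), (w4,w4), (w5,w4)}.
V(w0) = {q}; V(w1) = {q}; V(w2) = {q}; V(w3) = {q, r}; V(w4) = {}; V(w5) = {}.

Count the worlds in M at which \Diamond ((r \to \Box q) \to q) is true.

Recall that \Box ψ holds at a world iff ψ holds at every accessible world, and \Diamond ψ holds iff ψ holds at some accessible world.
Let φ = \Diamond ((r \to \Box q) \to q). Evaluate φ at each world:
  w0 (successors {w1, w2, w4}): φ is true.
  w1 (successors {w0, w1, w4}): φ is true.
  w2 (successors {w3}): φ is true.
  w3 (successors {w3, w5}): φ is true.
  w4 (successors {w4}): φ is false.
  w5 (successors {w4}): φ is false.
For instance, at w0:
  At w0: \Diamond ((r \to \Box q) \to q) requires (r \to \Box q) \to q at some successor in {w1, w2, w4}.
    (r \to \Box q) \to q holds at w1, so \Diamond ((r \to \Box q) \to q) is true at w0.
      At w1: r \to \Box q is true, q is true, so (r \to \Box q) \to q is true.
Satisfying worlds: {w0, w1, w2, w3}

4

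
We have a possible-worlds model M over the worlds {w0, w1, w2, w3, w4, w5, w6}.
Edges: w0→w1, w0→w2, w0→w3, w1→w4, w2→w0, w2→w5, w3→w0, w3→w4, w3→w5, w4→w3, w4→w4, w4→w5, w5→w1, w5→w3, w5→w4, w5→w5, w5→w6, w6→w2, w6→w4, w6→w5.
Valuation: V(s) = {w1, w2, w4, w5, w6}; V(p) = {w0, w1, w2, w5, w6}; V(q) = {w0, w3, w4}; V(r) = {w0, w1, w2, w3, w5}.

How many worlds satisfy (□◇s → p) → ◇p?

6

Let φ = (□◇s → p) → ◇p. Evaluate φ at each world:
  w0 (successors {w1, w2, w3}): φ is true.
  w1 (successors {w4}): φ is false.
  w2 (successors {w0, w5}): φ is true.
  w3 (successors {w0, w4, w5}): φ is true.
  w4 (successors {w3, w4, w5}): φ is true.
  w5 (successors {w1, w3, w4, w5, w6}): φ is true.
  w6 (successors {w2, w4, w5}): φ is true.
For instance, at w3:
  At w3: □◇s → p is false, ◇p is true, so (□◇s → p) → ◇p is true.
    At w3: □◇s is true, p is false, so □◇s → p is false.
      At w3: □◇s requires ◇s at every successor {w0, w4, w5}.
        At w0: ◇s is true.
        At w4: ◇s is true.
        At w5: ◇s is true.
      So □◇s is true at w3.
    At w3: ◇p requires p at some successor in {w0, w4, w5}.
      p holds at w0, so ◇p is true at w3.
Satisfying worlds: {w0, w2, w3, w4, w5, w6}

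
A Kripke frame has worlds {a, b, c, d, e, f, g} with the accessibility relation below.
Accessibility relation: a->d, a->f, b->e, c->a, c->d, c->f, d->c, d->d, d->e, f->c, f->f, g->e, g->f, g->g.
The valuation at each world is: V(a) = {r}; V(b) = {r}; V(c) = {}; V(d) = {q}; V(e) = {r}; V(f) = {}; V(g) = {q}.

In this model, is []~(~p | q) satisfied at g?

No

At g: []~(~p | q) requires ~(~p | q) at every successor {e, f, g}.
  ~(~p | q) fails at e, so []~(~p | q) is false at g.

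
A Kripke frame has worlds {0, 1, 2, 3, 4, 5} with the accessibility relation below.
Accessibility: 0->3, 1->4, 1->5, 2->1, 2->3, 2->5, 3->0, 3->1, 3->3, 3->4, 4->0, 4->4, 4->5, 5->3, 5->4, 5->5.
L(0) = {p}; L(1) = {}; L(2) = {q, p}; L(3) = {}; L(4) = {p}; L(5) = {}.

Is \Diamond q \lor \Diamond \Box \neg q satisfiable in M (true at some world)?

Yes

Let φ = \Diamond q \lor \Diamond \Box \neg q. Evaluate φ at each world:
  0 (successors {3}): φ is true.
  1 (successors {4, 5}): φ is true.
  2 (successors {1, 3, 5}): φ is true.
  3 (successors {0, 1, 3, 4}): φ is true.
  4 (successors {0, 4, 5}): φ is true.
  5 (successors {3, 4, 5}): φ is true.
Detail at 0 (witness):
  At 0: \Diamond q is false, \Diamond \Box \neg q is true, so \Diamond q \lor \Diamond \Box \neg q is true.
    At 0: \Diamond q requires q at some successor in {3}.
      At 3: q is false.
    So \Diamond q is false at 0.
    At 0: \Diamond \Box \neg q requires \Box \neg q at some successor in {3}.
      \Box \neg q holds at 3, so \Diamond \Box \neg q is true at 0.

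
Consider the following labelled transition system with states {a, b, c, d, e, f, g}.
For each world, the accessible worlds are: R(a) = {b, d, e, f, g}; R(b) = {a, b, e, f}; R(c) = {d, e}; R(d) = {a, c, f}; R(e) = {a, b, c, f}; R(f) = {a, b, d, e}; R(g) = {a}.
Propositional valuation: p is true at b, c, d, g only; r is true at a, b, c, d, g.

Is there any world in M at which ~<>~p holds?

Recall that <>ψ holds at a world iff ψ holds at some accessible world.
Let φ = ~<>~p. Evaluate φ at each world:
  a (successors {b, d, e, f, g}): φ is false.
  b (successors {a, b, e, f}): φ is false.
  c (successors {d, e}): φ is false.
  d (successors {a, c, f}): φ is false.
  e (successors {a, b, c, f}): φ is false.
  f (successors {a, b, d, e}): φ is false.
  g (successors {a}): φ is false.
For instance, at f:
  At f: <>~p is true, so ~<>~p is false.
    At f: <>~p requires ~p at some successor in {a, b, d, e}.
      ~p holds at a, so <>~p is true at f.

No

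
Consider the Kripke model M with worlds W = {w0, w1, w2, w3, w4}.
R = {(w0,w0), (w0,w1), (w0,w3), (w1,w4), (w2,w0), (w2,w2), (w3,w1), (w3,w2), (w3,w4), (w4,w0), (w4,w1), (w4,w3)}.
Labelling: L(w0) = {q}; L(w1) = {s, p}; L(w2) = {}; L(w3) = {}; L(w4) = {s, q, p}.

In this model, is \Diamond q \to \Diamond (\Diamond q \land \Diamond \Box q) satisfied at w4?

Yes

At w4: \Diamond q is true, \Diamond (\Diamond q \land \Diamond \Box q) is true, so \Diamond q \to \Diamond (\Diamond q \land \Diamond \Box q) is true.
  At w4: \Diamond q requires q at some successor in {w0, w1, w3}.
    q holds at w0, so \Diamond q is true at w4.
  At w4: \Diamond (\Diamond q \land \Diamond \Box q) requires \Diamond q \land \Diamond \Box q at some successor in {w0, w1, w3}.
    \Diamond q \land \Diamond \Box q holds at w0, so \Diamond (\Diamond q \land \Diamond \Box q) is true at w4.
      At w0: \Diamond q is true, \Diamond \Box q is true, so \Diamond q \land \Diamond \Box q is true.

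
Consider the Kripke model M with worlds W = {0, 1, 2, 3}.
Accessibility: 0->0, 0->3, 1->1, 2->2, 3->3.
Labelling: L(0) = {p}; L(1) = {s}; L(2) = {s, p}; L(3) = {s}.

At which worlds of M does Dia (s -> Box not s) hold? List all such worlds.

0

Recall that Box ψ holds at a world iff ψ holds at every accessible world, and Dia ψ holds iff ψ holds at some accessible world.
Let φ = Dia (s -> Box not s). Evaluate φ at each world:
  0 (successors {0, 3}): φ is true.
  1 (successors {1}): φ is false.
  2 (successors {2}): φ is false.
  3 (successors {3}): φ is false.
For instance, at 0:
  At 0: Dia (s -> Box not s) requires s -> Box not s at some successor in {0, 3}.
    s -> Box not s holds at 0, so Dia (s -> Box not s) is true at 0.
      At 0: s is false, Box not s is false, so s -> Box not s is true.
Satisfying worlds: {0}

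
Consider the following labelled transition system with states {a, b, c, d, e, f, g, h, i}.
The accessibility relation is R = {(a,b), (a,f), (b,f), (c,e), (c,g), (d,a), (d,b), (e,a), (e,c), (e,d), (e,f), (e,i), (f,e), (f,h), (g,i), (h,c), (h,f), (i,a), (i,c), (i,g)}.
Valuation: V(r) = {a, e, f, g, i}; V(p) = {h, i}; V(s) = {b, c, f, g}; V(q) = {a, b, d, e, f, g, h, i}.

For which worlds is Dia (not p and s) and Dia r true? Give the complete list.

a, b, c, d, e, h, i

Recall that Dia ψ holds at a world iff ψ holds at some accessible world.
Let φ = Dia (not p and s) and Dia r. Evaluate φ at each world:
  a (successors {b, f}): φ is true.
  b (successors {f}): φ is true.
  c (successors {e, g}): φ is true.
  d (successors {a, b}): φ is true.
  e (successors {a, c, d, f, i}): φ is true.
  f (successors {e, h}): φ is false.
  g (successors {i}): φ is false.
  h (successors {c, f}): φ is true.
  i (successors {a, c, g}): φ is true.
For instance, at d:
  At d: Dia (not p and s) is true, Dia r is true, so Dia (not p and s) and Dia r is true.
    At d: Dia (not p and s) requires not p and s at some successor in {a, b}.
      not p and s holds at b, so Dia (not p and s) is true at d.
    At d: Dia r requires r at some successor in {a, b}.
      r holds at a, so Dia r is true at d.
Satisfying worlds: {a, b, c, d, e, h, i}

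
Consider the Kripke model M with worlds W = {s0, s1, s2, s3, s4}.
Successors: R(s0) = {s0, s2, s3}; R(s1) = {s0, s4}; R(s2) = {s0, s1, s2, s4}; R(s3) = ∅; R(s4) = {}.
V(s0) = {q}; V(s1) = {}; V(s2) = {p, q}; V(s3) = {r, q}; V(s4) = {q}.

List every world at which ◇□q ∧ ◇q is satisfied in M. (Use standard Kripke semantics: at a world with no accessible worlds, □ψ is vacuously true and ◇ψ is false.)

s0, s1, s2

Let φ = ◇□q ∧ ◇q. Evaluate φ at each world:
  s0 (successors {s0, s2, s3}): φ is true.
  s1 (successors {s0, s4}): φ is true.
  s2 (successors {s0, s1, s2, s4}): φ is true.
  s3 (successors ∅): φ is false.
  s4 (successors ∅): φ is false.
For instance, at s0:
  At s0: ◇□q is true, ◇q is true, so ◇□q ∧ ◇q is true.
    At s0: ◇□q requires □q at some successor in {s0, s2, s3}.
      □q holds at s0, so ◇□q is true at s0.
    At s0: ◇q requires q at some successor in {s0, s2, s3}.
      q holds at s0, so ◇q is true at s0.
Satisfying worlds: {s0, s1, s2}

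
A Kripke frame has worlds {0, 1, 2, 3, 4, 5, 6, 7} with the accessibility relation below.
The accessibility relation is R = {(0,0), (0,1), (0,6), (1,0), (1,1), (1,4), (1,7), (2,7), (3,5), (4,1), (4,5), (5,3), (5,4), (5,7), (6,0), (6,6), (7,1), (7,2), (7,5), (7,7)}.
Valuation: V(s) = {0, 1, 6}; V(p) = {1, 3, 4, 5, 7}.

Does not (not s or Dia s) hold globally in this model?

Recall that Dia ψ holds at a world iff ψ holds at some accessible world.
Let φ = not (not s or Dia s). Evaluate φ at each world:
  0 (successors {0, 1, 6}): φ is false.
  1 (successors {0, 1, 4, 7}): φ is false.
  2 (successors {7}): φ is false.
  3 (successors {5}): φ is false.
  4 (successors {1, 5}): φ is false.
  5 (successors {3, 4, 7}): φ is false.
  6 (successors {0, 6}): φ is false.
  7 (successors {1, 2, 5, 7}): φ is false.
Detail at 0 (counterexample):
  At 0: not s or Dia s is true, so not (not s or Dia s) is false.
    At 0: not s is false, Dia s is true, so not s or Dia s is true.
      At 0: Dia s requires s at some successor in {0, 1, 6}.
        s holds at 0, so Dia s is true at 0.

No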